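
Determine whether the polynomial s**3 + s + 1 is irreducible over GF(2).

Yes

Write P(s) = s**3 + s + 1.
Check for roots in GF(2): P(0) = 1; P(1) = 1.
No roots. A degree-3 polynomial over a field with no linear factor is irreducible.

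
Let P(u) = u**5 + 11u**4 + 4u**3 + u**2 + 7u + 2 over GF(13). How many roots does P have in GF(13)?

Evaluate at each of the 13 elements of GF(13):
P(0) = 2; P(1) = 0 → root; P(2) = 0 → root; P(3) = 0 → root; P(4) = 8; P(5) = 6; P(6) = 5; P(7) = 9; P(8) = 5; P(9) = 5; P(10) = 10; P(11) = 0 → root; P(12) = 2.
Roots: {1, 2, 3, 11}.

4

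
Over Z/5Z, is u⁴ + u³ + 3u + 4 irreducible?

No

Write m(u) = u⁴ + u³ + 3u + 4.
Check for roots in Z/5Z: m(0) = 4; m(1) = 4; m(2) = 4; m(3) = 1; m(4) = 1.
No roots, so no linear factors.
Degree-2 irreducible divisors: test the 10 monic irreducibles of degree 2 over GF(5).
u² + 3u + 3 divides m: m(u) = (u² + 3u + 3)·(u² + 3u + 3).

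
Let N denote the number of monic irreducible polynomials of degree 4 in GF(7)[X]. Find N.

x^(7^4) − x is the product of all monic irreducibles of degree dividing 4; Möbius inversion gives N = (1/4) Σ μ(4/d)·7^d.
Divisors of 4: 1, 2, 4; μ(4/d) for each: 0, -1, 1.
Σ = − 7^2 + 7^4 = 2352.
N = 2352/4 = 588.

588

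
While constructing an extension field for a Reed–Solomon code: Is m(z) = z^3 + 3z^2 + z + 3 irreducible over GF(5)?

No

Check for roots in GF(5): m(0) = 3; m(1) = 3; m(2) = 0 → root; m(3) = 0 → root; m(4) = 4.
m(2) = 0, so (z − 2) divides m(z); m is reducible.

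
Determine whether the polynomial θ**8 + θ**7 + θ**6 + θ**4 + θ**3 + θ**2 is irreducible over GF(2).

Write g(θ) = θ**8 + θ**7 + θ**6 + θ**4 + θ**3 + θ**2.
Check for roots in GF(2): g(0) = 0 → root; g(1) = 0 → root.
g(0) = 0, so (θ) divides g(θ); g is reducible.

No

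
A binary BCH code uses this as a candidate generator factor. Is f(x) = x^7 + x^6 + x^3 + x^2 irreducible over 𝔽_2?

No

Check for roots in 𝔽_2: f(0) = 0 → root; f(1) = 0 → root.
f(0) = 0, so (x) divides f(x); f is reducible.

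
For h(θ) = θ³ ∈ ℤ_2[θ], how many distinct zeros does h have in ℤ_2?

1

Evaluate at each of the 2 elements of ℤ_2:
h(0) = 0 → root; h(1) = 1.
Roots: {0}.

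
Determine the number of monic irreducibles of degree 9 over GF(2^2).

29120

By the necklace-counting formula, N_4(9) = (1/9) Σ_{d|9} μ(9/d)·4^d.
Divisors of 9: 1, 3, 9; μ(9/d) for each: 0, -1, 1.
Σ = − 4^3 + 4^9 = 262080.
N = 262080/9 = 29120.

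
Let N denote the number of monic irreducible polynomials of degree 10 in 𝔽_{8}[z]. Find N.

107370900

x^(8^10) − x is the product of all monic irreducibles of degree dividing 10; Möbius inversion gives N = (1/10) Σ μ(10/d)·8^d.
Divisors of 10: 1, 2, 5, 10; μ(10/d) for each: 1, -1, -1, 1.
Σ = 8^1 − 8^2 − 8^5 + 8^10 = 1073709000.
N = 1073709000/10 = 107370900.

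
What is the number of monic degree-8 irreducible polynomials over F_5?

The number of monic irreducibles of degree 8 over GF(5) is (1/8)·Σ_{d∣8} μ(8/d) 5^d.
Divisors of 8: 1, 2, 4, 8; μ(8/d) for each: 0, 0, -1, 1.
Σ = − 5^4 + 5^8 = 390000.
N = 390000/8 = 48750.

48750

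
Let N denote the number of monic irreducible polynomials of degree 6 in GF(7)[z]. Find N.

x^(7^6) − x is the product of all monic irreducibles of degree dividing 6; Möbius inversion gives N = (1/6) Σ μ(6/d)·7^d.
Divisors of 6: 1, 2, 3, 6; μ(6/d) for each: 1, -1, -1, 1.
Σ = 7^1 − 7^2 − 7^3 + 7^6 = 117264.
N = 117264/6 = 19544.

19544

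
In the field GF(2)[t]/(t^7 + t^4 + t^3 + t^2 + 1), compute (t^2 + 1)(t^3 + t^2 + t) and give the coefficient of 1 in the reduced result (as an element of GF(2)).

Multiply in GF(2)[t]: (t^2 + 1)·(t^3 + t^2 + t) = t^5 + t^4 + t^2 + t.
Reduced: t^5 + t^4 + t^2 + t.

0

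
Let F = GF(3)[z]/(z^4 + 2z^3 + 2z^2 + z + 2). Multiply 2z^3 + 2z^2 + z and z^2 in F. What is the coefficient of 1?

1

Multiply in GF(3)[z]: (2z^3 + 2z^2 + z)·(z^2) = 2z^5 + 2z^4 + z^3.
Reduce using z^4 ≡ z^3 + z^2 + 2z + 1 (mod z^4 + 2z^3 + 2z^2 + z + 2).
Reduced: z^3 + 2z^2 + z + 1.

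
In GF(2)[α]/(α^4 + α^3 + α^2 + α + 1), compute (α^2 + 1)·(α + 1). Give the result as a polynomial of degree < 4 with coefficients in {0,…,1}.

Multiply in GF(2)[α]: (α^2 + 1)·(α + 1) = α^3 + α^2 + α + 1.
Reduced: α^3 + α^2 + α + 1.

α^3 + α^2 + α + 1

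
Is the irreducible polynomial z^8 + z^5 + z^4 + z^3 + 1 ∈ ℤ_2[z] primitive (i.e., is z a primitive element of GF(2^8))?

Write f(z) = z^8 + z^5 + z^4 + z^3 + 1.
|GF(2^8)^×| = 2^8 − 1 = 255. Prime factorization: 255 = 3·5·17.
f is primitive ⇔ z has order 255 in GF(2)[z]/(f), i.e. z^(255/q) ≠ 1 for each prime q | 255.
z^(85) mod f = 1
z^(51) mod f = 1
z^(15) mod f = z^6 + z^3 + z^2 + z.
Since z^(85) = 1, the order of z divides 85 < 255; not primitive.

No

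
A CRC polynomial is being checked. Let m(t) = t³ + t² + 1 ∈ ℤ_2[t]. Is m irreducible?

Check for roots in ℤ_2: m(0) = 1; m(1) = 1.
No roots. A degree-3 polynomial over a field with no linear factor is irreducible.

Yes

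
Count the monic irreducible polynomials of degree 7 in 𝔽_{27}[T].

By the necklace-counting formula, N_27(7) = (1/7) Σ_{d|7} μ(7/d)·27^d.
Divisors of 7: 1, 7; μ(7/d) for each: -1, 1.
Σ = − 27^1 + 27^7 = 10460353176.
N = 10460353176/7 = 1494336168.

1494336168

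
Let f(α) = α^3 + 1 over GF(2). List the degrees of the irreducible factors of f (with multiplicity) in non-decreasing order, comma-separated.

1, 2

Roots in GF(2): f(0) = 1; f(1) = 0 → root.
Linear factors from roots: (α + 1).
Complete factorization: f(α) = (α + 1)·(α^2 + α + 1).
Factor degrees with multiplicity: 1 + 2 = 3.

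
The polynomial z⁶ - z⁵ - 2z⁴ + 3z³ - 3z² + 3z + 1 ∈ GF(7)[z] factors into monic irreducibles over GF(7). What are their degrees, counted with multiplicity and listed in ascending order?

6

Write f(z) = z⁶ - z⁵ - 2z⁴ + 3z³ - 3z² + 3z + 1.
Complete factorization: f(z) = (z⁶ - z⁵ - 2z⁴ + 3z³ - 3z² + 3z + 1).
Factor degrees with multiplicity: 6 = 6.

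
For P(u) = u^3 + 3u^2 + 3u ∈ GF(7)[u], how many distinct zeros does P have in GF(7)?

Evaluate at each of the 7 elements of GF(7):
P(0) = 0 → root; P(1) = 0 → root; P(2) = 5; P(3) = 0 → root; P(4) = 5; P(5) = 5; P(6) = 6.
Roots: {0, 1, 3}.

3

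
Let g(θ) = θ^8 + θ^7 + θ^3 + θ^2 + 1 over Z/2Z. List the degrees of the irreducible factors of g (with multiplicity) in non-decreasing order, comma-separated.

8

Roots in Z/2Z: g(0) = 1; g(1) = 1.
Complete factorization: g(θ) = (θ^8 + θ^7 + θ^3 + θ^2 + 1).
Factor degrees with multiplicity: 8 = 8.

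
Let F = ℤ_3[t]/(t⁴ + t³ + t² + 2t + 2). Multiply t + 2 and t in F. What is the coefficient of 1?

Multiply in ℤ_3[t]: (t + 2)·(t) = t² + 2t.
Reduced: t² + 2t.

0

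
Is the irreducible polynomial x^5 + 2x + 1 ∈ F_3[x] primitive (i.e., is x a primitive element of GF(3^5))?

Yes

Write f(x) = x^5 + 2x + 1.
|GF(3^5)^×| = 3^5 − 1 = 242. Prime factorization: 242 = 2·11^2.
f is primitive ⇔ x has order 242 in GF(3)[x]/(f), i.e. x^(242/q) ≠ 1 for each prime q | 242.
x^(121) mod f = 2.
x^(22) mod f = 2x^3 + 2x^2 + x + 1.
None equal 1, so x has full order 242; f is primitive.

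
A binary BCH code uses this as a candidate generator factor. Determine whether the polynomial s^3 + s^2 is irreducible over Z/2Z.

Write f(s) = s^3 + s^2.
Check for roots in Z/2Z: f(0) = 0 → root; f(1) = 0 → root.
f(0) = 0, so (s) divides f(s); f is reducible.

No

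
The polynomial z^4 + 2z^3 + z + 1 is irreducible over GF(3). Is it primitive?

Write f(z) = z^4 + 2z^3 + z + 1.
|GF(3^4)^×| = 3^4 − 1 = 80. Prime factorization: 80 = 2^4·5.
f is primitive ⇔ z has order 80 in GF(3)[z]/(f), i.e. z^(80/q) ≠ 1 for each prime q | 80.
z^(40) mod f = 1
z^(16) mod f = 2z^2 + 2z + 1.
Since z^(40) = 1, the order of z divides 40 < 80; not primitive.

No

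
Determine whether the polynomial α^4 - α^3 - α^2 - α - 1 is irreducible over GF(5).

Write h(α) = α^4 - α^3 - α^2 - α - 1.
Check for roots in GF(5): h(0) = 4; h(1) = 2; h(2) = 1; h(3) = 1; h(4) = 1.
No roots, so no linear factors.
Degree-2 irreducible divisors: test the 10 monic irreducibles of degree 2 over GF(5).
None of them divide h (all give nonzero remainder).
No irreducible factor of degree ≤ 2 exists, so h is irreducible over GF(5).

Yes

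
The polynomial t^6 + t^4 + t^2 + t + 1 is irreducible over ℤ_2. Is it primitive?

Write f(t) = t^6 + t^4 + t^2 + t + 1.
|GF(2^6)^×| = 2^6 − 1 = 63. Prime factorization: 63 = 3^2·7.
f is primitive ⇔ t has order 63 in GF(2)[t]/(f), i.e. t^(63/q) ≠ 1 for each prime q | 63.
t^(21) mod f = 1
t^(9) mod f = t^4 + t^2 + t.
Since t^(21) = 1, the order of t divides 21 < 63; not primitive.

No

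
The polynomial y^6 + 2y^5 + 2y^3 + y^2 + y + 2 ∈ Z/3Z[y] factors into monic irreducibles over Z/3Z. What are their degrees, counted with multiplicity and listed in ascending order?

1, 2, 3

Write f(y) = y^6 + 2y^5 + 2y^3 + y^2 + y + 2.
Roots in Z/3Z: f(0) = 2; f(1) = 0 → root; f(2) = 2.
Linear factors from roots: (y + 2).
Complete factorization: f(y) = (y + 2)·(y^2 + y + 2)·(y^3 + 2y^2 + 2y + 2).
Factor degrees with multiplicity: 1 + 2 + 3 = 6.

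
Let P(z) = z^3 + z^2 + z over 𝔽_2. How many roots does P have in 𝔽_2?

1

Evaluate at each of the 2 elements of 𝔽_2:
P(0) = 0 → root; P(1) = 1.
Roots: {0}.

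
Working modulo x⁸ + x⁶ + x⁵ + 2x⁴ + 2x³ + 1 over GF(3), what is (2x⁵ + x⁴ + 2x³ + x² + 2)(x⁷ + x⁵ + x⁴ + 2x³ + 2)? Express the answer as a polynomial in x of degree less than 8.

Multiply in GF(3)[x]: (2x⁵ + x⁴ + 2x³ + x² + 2)·(x⁷ + x⁵ + x⁴ + 2x³ + 2) = 2x¹² + x¹¹ + x¹⁰ + x⁹ + x⁸ + x⁷ + 2x⁶ + 2x⁵ + x⁴ + 2x³ + 2x² + 1.
Reduce using x⁸ ≡ 2x⁶ + 2x⁵ + x⁴ + x³ + 2 (mod x⁸ + x⁶ + x⁵ + 2x⁴ + 2x³ + 1).
Reduced: x⁷ + x⁶ + 2x⁵ + x³ + 2x + 1.

x^7 + x^6 + 2x^5 + x^3 + 2x + 1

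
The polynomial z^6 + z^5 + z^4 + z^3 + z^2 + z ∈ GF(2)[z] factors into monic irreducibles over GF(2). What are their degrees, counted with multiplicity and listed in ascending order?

Write f(z) = z^6 + z^5 + z^4 + z^3 + z^2 + z.
Roots in GF(2): f(0) = 0 → root; f(1) = 0 → root.
Linear factors from roots: (z), (z + 1).
Complete factorization: f(z) = (z)·(z + 1)·(z^2 + z + 1)^2.
Factor degrees with multiplicity: 1 + 1 + 2 + 2 = 6.

1, 1, 2, 2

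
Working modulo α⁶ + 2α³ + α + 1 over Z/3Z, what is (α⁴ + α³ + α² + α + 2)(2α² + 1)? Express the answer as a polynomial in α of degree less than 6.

Multiply in Z/3Z[α]: (α⁴ + α³ + α² + α + 2)·(2α² + 1) = 2α⁶ + 2α⁵ + 2α² + α + 2.
Reduce using α⁶ ≡ α³ + 2α + 2 (mod α⁶ + 2α³ + α + 1).
Reduced: 2α⁵ + 2α³ + 2α² + 2α.

2α^5 + 2α^3 + 2α^2 + 2α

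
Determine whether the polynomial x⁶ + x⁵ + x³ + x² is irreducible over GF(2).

No

Write P(x) = x⁶ + x⁵ + x³ + x².
Check for roots in GF(2): P(0) = 0 → root; P(1) = 0 → root.
P(0) = 0, so (x) divides P(x); P is reducible.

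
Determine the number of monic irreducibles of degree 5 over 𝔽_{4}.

Gauss's count: N_{4}(5) = (1/5) Σ_{d|5} μ(5/d)·4^d.
Divisors of 5: 1, 5; μ(5/d) for each: -1, 1.
Σ = − 4^1 + 4^5 = 1020.
N = 1020/5 = 204.

204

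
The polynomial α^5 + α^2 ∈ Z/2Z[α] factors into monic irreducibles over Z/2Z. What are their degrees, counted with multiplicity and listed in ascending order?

Write h(α) = α^5 + α^2.
Roots in Z/2Z: h(0) = 0 → root; h(1) = 0 → root.
Linear factors from roots: (α), (α + 1).
Complete factorization: h(α) = (α + 1)·(α)^2·(α^2 + α + 1).
Factor degrees with multiplicity: 1 + 1 + 1 + 2 = 5.

1, 1, 1, 2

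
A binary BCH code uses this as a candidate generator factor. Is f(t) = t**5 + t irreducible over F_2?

No

Check for roots in F_2: f(0) = 0 → root; f(1) = 0 → root.
f(0) = 0, so (t) divides f(t); f is reducible.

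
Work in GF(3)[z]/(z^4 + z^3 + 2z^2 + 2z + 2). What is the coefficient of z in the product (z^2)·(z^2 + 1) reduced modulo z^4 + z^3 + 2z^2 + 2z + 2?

1

Multiply in GF(3)[z]: (z^2)·(z^2 + 1) = z^4 + z^2.
Reduce using z^4 ≡ 2z^3 + z^2 + z + 1 (mod z^4 + z^3 + 2z^2 + 2z + 2).
Reduced: 2z^3 + 2z^2 + z + 1.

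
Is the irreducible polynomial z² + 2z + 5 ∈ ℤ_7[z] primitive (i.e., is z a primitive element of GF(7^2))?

Write f(z) = z² + 2z + 5.
|GF(7^2)^×| = 7^2 − 1 = 48. Prime factorization: 48 = 2^4·3.
f is primitive ⇔ z has order 48 in GF(7)[z]/(f), i.e. z^(48/q) ≠ 1 for each prime q | 48.
z^(24) mod f = 6.
z^(16) mod f = 4.
None equal 1, so z has full order 48; f is primitive.

Yes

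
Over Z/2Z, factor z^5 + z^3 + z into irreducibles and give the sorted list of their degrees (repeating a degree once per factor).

1, 2, 2

Write g(z) = z^5 + z^3 + z.
Roots in Z/2Z: g(0) = 0 → root; g(1) = 1.
Linear factors from roots: (z).
Complete factorization: g(z) = (z)·(z^2 + z + 1)^2.
Factor degrees with multiplicity: 1 + 2 + 2 = 5.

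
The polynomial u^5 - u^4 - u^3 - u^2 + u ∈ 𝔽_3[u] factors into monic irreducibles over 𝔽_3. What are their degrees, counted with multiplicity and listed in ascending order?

Write g(u) = u^5 - u^4 - u^3 - u^2 + u.
Roots in 𝔽_3: g(0) = 0 → root; g(1) = 2; g(2) = 0 → root.
Linear factors from roots: (u), (u + 1).
Complete factorization: g(u) = (u)·(u + 1)^2·(u^2 + 1).
Factor degrees with multiplicity: 1 + 1 + 1 + 2 = 5.

1, 1, 1, 2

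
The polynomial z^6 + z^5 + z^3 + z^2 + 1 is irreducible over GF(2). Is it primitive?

Yes

Write f(z) = z^6 + z^5 + z^3 + z^2 + 1.
|GF(2^6)^×| = 2^6 − 1 = 63. Prime factorization: 63 = 3^2·7.
f is primitive ⇔ z has order 63 in GF(2)[z]/(f), i.e. z^(63/q) ≠ 1 for each prime q | 63.
z^(21) mod f = z^4 + z^2 + z + 1.
z^(9) mod f = z^2 + z.
None equal 1, so z has full order 63; f is primitive.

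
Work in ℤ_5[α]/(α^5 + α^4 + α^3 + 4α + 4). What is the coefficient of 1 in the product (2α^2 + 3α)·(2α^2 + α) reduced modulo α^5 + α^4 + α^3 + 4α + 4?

Multiply in ℤ_5[α]: (2α^2 + 3α)·(2α^2 + α) = 4α^4 + 3α^3 + 3α^2.
Reduced: 4α^4 + 3α^3 + 3α^2.

0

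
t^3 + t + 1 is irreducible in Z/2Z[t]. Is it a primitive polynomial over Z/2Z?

Yes

Write f(t) = t^3 + t + 1.
|GF(2^3)^×| = 2^3 − 1 = 7. Prime factorization: 7 = 7.
f is primitive ⇔ t has order 7 in GF(2)[t]/(f), i.e. t^(7/q) ≠ 1 for each prime q | 7.
t^(1) mod f = t.
None equal 1, so t has full order 7; f is primitive.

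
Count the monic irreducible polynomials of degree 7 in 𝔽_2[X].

Gauss's count: N_{2}(7) = (1/7) Σ_{d|7} μ(7/d)·2^d.
Divisors of 7: 1, 7; μ(7/d) for each: -1, 1.
Σ = − 2^1 + 2^7 = 126.
N = 126/7 = 18.

18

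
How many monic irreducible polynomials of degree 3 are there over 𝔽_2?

2

Gauss's count: N_{2}(3) = (1/3) Σ_{d|3} μ(3/d)·2^d.
Divisors of 3: 1, 3; μ(3/d) for each: -1, 1.
Σ = − 2^1 + 2^3 = 6.
N = 6/3 = 2.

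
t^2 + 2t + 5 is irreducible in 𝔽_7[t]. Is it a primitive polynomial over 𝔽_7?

Yes

Write f(t) = t^2 + 2t + 5.
|GF(7^2)^×| = 7^2 − 1 = 48. Prime factorization: 48 = 2^4·3.
f is primitive ⇔ t has order 48 in GF(7)[t]/(f), i.e. t^(48/q) ≠ 1 for each prime q | 48.
t^(24) mod f = 6.
t^(16) mod f = 4.
None equal 1, so t has full order 48; f is primitive.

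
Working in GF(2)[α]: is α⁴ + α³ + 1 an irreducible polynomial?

Yes

Write h(α) = α⁴ + α³ + 1.
Check for roots in GF(2): h(0) = 1; h(1) = 1.
No roots, so no linear factors.
Monic irreducibles of degree 2 over GF(2): α² + α + 1.
None of them divide h (all give nonzero remainder).
No irreducible factor of degree ≤ 2 exists, so h is irreducible over GF(2).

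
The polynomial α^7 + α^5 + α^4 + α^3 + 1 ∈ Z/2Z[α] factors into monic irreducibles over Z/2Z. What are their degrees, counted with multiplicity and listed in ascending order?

7

Write g(α) = α^7 + α^5 + α^4 + α^3 + 1.
Roots in Z/2Z: g(0) = 1; g(1) = 1.
Complete factorization: g(α) = (α^7 + α^5 + α^4 + α^3 + 1).
Factor degrees with multiplicity: 7 = 7.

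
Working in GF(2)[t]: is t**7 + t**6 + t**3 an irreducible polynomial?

Write f(t) = t**7 + t**6 + t**3.
Check for roots in GF(2): f(0) = 0 → root; f(1) = 1.
f(0) = 0, so (t) divides f(t); f is reducible.

No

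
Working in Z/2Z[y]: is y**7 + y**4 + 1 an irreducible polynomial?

Yes

Write f(y) = y**7 + y**4 + 1.
Check for roots in Z/2Z: f(0) = 1; f(1) = 1.
No roots, so no linear factors.
Monic irreducibles of degree 2 over GF(2): y**2 + y + 1.
None of them divide f (all give nonzero remainder).
Monic irreducibles of degree 3 over GF(2): y**3 + y + 1, y**3 + y**2 + 1.
None of them divide f (all give nonzero remainder).
No irreducible factor of degree ≤ 3 exists, so f is irreducible over GF(2).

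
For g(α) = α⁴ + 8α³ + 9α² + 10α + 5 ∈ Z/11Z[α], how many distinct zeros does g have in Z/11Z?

Evaluate at each of the 11 elements of Z/11Z:
g(0) = 5; g(1) = 0 → root; g(2) = 9; g(3) = 6; g(4) = 0 → root; g(5) = 2; g(6) = 3; g(7) = 7; g(8) = 9; g(9) = 6; g(10) = 8.
Roots: {1, 4}.

2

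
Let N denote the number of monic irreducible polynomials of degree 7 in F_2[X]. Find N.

Gauss's count: N_{2}(7) = (1/7) Σ_{d|7} μ(7/d)·2^d.
Divisors of 7: 1, 7; μ(7/d) for each: -1, 1.
Σ = − 2^1 + 2^7 = 126.
N = 126/7 = 18.

18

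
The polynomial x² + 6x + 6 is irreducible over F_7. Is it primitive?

Write f(x) = x² + 6x + 6.
|GF(7^2)^×| = 7^2 − 1 = 48. Prime factorization: 48 = 2^4·3.
f is primitive ⇔ x has order 48 in GF(7)[x]/(f), i.e. x^(48/q) ≠ 1 for each prime q | 48.
x^(24) mod f = 6.
x^(16) mod f = 1
Since x^(16) = 1, the order of x divides 16 < 48; not primitive.

No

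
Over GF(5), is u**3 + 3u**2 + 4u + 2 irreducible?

No

Write P(u) = u**3 + 3u**2 + 4u + 2.
Check for roots in GF(5): P(0) = 2; P(1) = 0 → root; P(2) = 0 → root; P(3) = 3; P(4) = 0 → root.
P(1) = 0, so (u − 1) divides P(u); P is reducible.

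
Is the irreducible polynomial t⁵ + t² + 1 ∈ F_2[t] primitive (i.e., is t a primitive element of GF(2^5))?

Yes

Write f(t) = t⁵ + t² + 1.
|GF(2^5)^×| = 2^5 − 1 = 31. Prime factorization: 31 = 31.
f is primitive ⇔ t has order 31 in GF(2)[t]/(f), i.e. t^(31/q) ≠ 1 for each prime q | 31.
t^(1) mod f = t.
None equal 1, so t has full order 31; f is primitive.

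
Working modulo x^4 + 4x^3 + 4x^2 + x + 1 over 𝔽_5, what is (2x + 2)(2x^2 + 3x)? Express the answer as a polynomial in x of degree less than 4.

Multiply in 𝔽_5[x]: (2x + 2)·(2x^2 + 3x) = 4x^3 + x.
Reduced: 4x^3 + x.

4x^3 + x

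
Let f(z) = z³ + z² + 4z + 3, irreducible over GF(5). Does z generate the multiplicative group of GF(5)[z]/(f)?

Yes

|GF(5^3)^×| = 5^3 − 1 = 124. Prime factorization: 124 = 2^2·31.
f is primitive ⇔ z has order 124 in GF(5)[z]/(f), i.e. z^(124/q) ≠ 1 for each prime q | 124.
z^(62) mod f = 4.
z^(4) mod f = 2z² + z + 3.
None equal 1, so z has full order 124; f is primitive.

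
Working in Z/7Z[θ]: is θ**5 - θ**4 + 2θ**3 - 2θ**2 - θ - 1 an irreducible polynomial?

No

Write m(θ) = θ**5 - θ**4 + 2θ**3 - 2θ**2 - θ - 1.
Check for roots in Z/7Z: m(0) = 6; m(1) = 5; m(2) = 0 → root; m(3) = 5; m(4) = 5; m(5) = 6; m(6) = 1.
m(2) = 0, so (θ − 2) divides m(θ); m is reducible.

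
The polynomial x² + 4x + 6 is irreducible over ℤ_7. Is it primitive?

No

Write f(x) = x² + 4x + 6.
|GF(7^2)^×| = 7^2 − 1 = 48. Prime factorization: 48 = 2^4·3.
f is primitive ⇔ x has order 48 in GF(7)[x]/(f), i.e. x^(48/q) ≠ 1 for each prime q | 48.
x^(24) mod f = 6.
x^(16) mod f = 1
Since x^(16) = 1, the order of x divides 16 < 48; not primitive.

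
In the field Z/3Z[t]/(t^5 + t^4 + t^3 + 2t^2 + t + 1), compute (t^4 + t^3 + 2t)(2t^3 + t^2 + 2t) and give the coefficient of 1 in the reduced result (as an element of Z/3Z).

0

Multiply in Z/3Z[t]: (t^4 + t^3 + 2t)·(2t^3 + t^2 + 2t) = 2t^7 + 2t^3 + t^2.
Reduce using t^5 ≡ 2t^4 + 2t^3 + t^2 + 2t + 2 (mod t^5 + t^4 + t^3 + 2t^2 + t + 1).
Reduced: t^4 + t^3 + t^2 + 2t.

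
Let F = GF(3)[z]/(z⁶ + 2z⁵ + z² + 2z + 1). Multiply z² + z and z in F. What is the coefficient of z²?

Multiply in GF(3)[z]: (z² + z)·(z) = z³ + z².
Reduced: z³ + z².

1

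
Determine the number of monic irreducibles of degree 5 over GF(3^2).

11808

Gauss's count: N_{9}(5) = (1/5) Σ_{d|5} μ(5/d)·9^d.
Divisors of 5: 1, 5; μ(5/d) for each: -1, 1.
Σ = − 9^1 + 9^5 = 59040.
N = 59040/5 = 11808.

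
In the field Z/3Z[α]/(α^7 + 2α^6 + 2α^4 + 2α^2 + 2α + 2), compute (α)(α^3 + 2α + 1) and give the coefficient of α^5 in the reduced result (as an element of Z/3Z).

Multiply in Z/3Z[α]: (α)·(α^3 + 2α + 1) = α^4 + 2α^2 + α.
Reduced: α^4 + 2α^2 + α.

0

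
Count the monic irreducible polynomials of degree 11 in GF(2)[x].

186

Gauss's count: N_{2}(11) = (1/11) Σ_{d|11} μ(11/d)·2^d.
Divisors of 11: 1, 11; μ(11/d) for each: -1, 1.
Σ = − 2^1 + 2^11 = 2046.
N = 2046/11 = 186.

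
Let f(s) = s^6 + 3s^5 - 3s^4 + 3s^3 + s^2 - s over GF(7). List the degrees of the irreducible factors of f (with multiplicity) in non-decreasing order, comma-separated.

Linear factors from roots: (s), (s - 3), (s + 2).
Complete factorization: f(s) = (s)·(s - 3)·(s + 2)^2·(s^2 + 2s + 3).
Factor degrees with multiplicity: 1 + 1 + 1 + 1 + 2 = 6.

1, 1, 1, 1, 2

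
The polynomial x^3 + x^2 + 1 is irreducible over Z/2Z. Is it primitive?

Yes

Write f(x) = x^3 + x^2 + 1.
|GF(2^3)^×| = 2^3 − 1 = 7. Prime factorization: 7 = 7.
f is primitive ⇔ x has order 7 in GF(2)[x]/(f), i.e. x^(7/q) ≠ 1 for each prime q | 7.
x^(1) mod f = x.
None equal 1, so x has full order 7; f is primitive.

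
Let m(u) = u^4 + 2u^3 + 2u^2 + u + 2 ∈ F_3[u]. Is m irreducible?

Yes

Check for roots in F_3: m(0) = 2; m(1) = 2; m(2) = 2.
No roots, so no linear factors.
Monic irreducibles of degree 2 over GF(3): u^2 + 1, u^2 + u + 2, u^2 + 2u + 2.
None of them divide m (all give nonzero remainder).
No irreducible factor of degree ≤ 2 exists, so m is irreducible over GF(3).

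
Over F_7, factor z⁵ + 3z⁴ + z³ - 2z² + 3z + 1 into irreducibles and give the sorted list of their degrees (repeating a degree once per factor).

1, 2, 2

Write f(z) = z⁵ + 3z⁴ + z³ - 2z² + 3z + 1.
Linear factors from roots: (z - 1).
Complete factorization: f(z) = (z - 1)·(z² + z - 3)·(z² + 3z - 2).
Factor degrees with multiplicity: 1 + 2 + 2 = 5.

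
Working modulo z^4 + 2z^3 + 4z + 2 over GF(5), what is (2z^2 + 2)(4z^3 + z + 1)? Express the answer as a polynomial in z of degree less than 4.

2z^3 + 4

Multiply in GF(5)[z]: (2z^2 + 2)·(4z^3 + z + 1) = 3z^5 + 2z^2 + 2z + 2.
Reduce using z^4 ≡ 3z^3 + z + 3 (mod z^4 + 2z^3 + 4z + 2).
Reduced: 2z^3 + 4.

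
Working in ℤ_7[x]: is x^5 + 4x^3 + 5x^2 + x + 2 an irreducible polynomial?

Write m(x) = x^5 + 4x^3 + 5x^2 + x + 2.
Check for roots in ℤ_7: m(0) = 2; m(1) = 6; m(2) = 4; m(3) = 2; m(4) = 1; m(5) = 5; m(6) = 1.
No roots, so no linear factors.
Degree-2 irreducible divisors: test the 21 monic irreducibles of degree 2 over GF(7).
None of them divide m (all give nonzero remainder).
No irreducible factor of degree ≤ 2 exists, so m is irreducible over GF(7).

Yes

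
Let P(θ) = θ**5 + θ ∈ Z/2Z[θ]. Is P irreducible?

Check for roots in Z/2Z: P(0) = 0 → root; P(1) = 0 → root.
P(0) = 0, so (θ) divides P(θ); P is reducible.

No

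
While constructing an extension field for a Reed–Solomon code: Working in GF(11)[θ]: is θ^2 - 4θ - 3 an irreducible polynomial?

Yes

Write P(θ) = θ^2 - 4θ - 3.
Check each element of GF(11) for a root: P(0)=8, P(1)=5, P(2)=4, P(3)=5, P(4)=8, P(5)=2, P(6)=9, P(7)=7, P(8)=7, P(9)=9, P(10)=2.
No roots. A degree-2 polynomial over a field with no linear factor is irreducible.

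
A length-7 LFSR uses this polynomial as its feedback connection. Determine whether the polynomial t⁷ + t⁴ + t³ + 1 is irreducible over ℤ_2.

Write f(t) = t⁷ + t⁴ + t³ + 1.
Check for roots in ℤ_2: f(0) = 1; f(1) = 0 → root.
f(1) = 0, so (t − 1) divides f(t); f is reducible.

No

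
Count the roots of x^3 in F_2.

Write f(x) = x^3.
Evaluate at each of the 2 elements of F_2:
f(0) = 0 → root; f(1) = 1.
Roots: {0}.

1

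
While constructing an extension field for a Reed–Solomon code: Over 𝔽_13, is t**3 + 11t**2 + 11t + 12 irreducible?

No

Write m(t) = t**3 + 11t**2 + 11t + 12.
Check each element of 𝔽_13 for a root: m(0)=12, m(1)=9, m(2)=8, m(3)=2, m(4)=10, m(5)=12, m(6)=1, m(7)=9, m(8)=3, m(9)=2, m(10)=12, m(11)=0, m(12)=11.
m(11) = 0, so (t − 11) divides m(t); m is reducible.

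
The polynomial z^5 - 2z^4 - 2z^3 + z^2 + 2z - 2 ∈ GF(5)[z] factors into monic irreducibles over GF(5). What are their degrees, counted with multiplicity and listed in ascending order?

Write f(z) = z^5 - 2z^4 - 2z^3 + z^2 + 2z - 2.
Roots in GF(5): f(0) = 3; f(1) = 3; f(2) = 0 → root; f(3) = 0 → root; f(4) = 1.
Linear factors from roots: (z - 2), (z + 2).
Complete factorization: f(z) = (z + 2)·(z - 2)·(z^3 - 2z^2 + 2z - 2).
Factor degrees with multiplicity: 1 + 1 + 3 = 5.

1, 1, 3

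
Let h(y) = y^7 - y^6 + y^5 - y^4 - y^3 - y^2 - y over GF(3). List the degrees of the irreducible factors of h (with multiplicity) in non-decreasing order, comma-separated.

1, 1, 1, 2, 2

Roots in GF(3): h(0) = 0 → root; h(1) = 0 → root; h(2) = 0 → root.
Linear factors from roots: (y), (y - 1), (y + 1).
Complete factorization: h(y) = (y)·(y + 1)·(y - 1)·(y^2 + y - 1)^2.
Factor degrees with multiplicity: 1 + 1 + 1 + 2 + 2 = 7.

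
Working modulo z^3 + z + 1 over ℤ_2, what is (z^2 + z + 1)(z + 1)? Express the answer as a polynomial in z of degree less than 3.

z

Multiply in ℤ_2[z]: (z^2 + z + 1)·(z + 1) = z^3 + 1.
Reduce using z^3 ≡ z + 1 (mod z^3 + z + 1).
Reduced: z.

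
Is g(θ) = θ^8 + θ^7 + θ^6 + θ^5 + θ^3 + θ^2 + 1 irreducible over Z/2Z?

Check for roots in Z/2Z: g(0) = 1; g(1) = 1.
No roots, so no linear factors.
Monic irreducibles of degree 2 over GF(2): θ^2 + θ + 1.
θ^2 + θ + 1 divides g: g(θ) = (θ^2 + θ + 1)·(θ^6 + θ^3 + θ^2 + θ + 1).

No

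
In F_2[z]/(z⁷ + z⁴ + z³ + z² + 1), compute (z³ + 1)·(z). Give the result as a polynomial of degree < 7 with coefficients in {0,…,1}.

Multiply in F_2[z]: (z³ + 1)·(z) = z⁴ + z.
Reduced: z⁴ + z.

z^4 + z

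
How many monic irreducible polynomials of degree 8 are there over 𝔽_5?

x^(5^8) − x is the product of all monic irreducibles of degree dividing 8; Möbius inversion gives N = (1/8) Σ μ(8/d)·5^d.
Divisors of 8: 1, 2, 4, 8; μ(8/d) for each: 0, 0, -1, 1.
Σ = − 5^4 + 5^8 = 390000.
N = 390000/8 = 48750.

48750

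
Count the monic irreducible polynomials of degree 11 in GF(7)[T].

179756976

x^(7^11) − x is the product of all monic irreducibles of degree dividing 11; Möbius inversion gives N = (1/11) Σ μ(11/d)·7^d.
Divisors of 11: 1, 11; μ(11/d) for each: -1, 1.
Σ = − 7^1 + 7^11 = 1977326736.
N = 1977326736/11 = 179756976.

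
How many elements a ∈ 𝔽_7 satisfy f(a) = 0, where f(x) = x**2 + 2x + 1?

Evaluate at each of the 7 elements of 𝔽_7:
f(0) = 1; f(1) = 4; f(2) = 2; f(3) = 2; f(4) = 4; f(5) = 1; f(6) = 0 → root.
Roots: {6}.

1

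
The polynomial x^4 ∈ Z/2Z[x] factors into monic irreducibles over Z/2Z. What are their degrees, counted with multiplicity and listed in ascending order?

Write h(x) = x^4.
Roots in Z/2Z: h(0) = 0 → root; h(1) = 1.
Linear factors from roots: (x).
Complete factorization: h(x) = (x)^4.
Factor degrees with multiplicity: 1 + 1 + 1 + 1 = 4.

1, 1, 1, 1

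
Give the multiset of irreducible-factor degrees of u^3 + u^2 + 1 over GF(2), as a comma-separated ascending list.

Write f(u) = u^3 + u^2 + 1.
Roots in GF(2): f(0) = 1; f(1) = 1.
Complete factorization: f(u) = (u^3 + u^2 + 1).
Factor degrees with multiplicity: 3 = 3.

3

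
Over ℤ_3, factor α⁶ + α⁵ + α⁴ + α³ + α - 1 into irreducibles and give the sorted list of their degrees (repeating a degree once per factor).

6

Write g(α) = α⁶ + α⁵ + α⁴ + α³ + α - 1.
Roots in ℤ_3: g(0) = 2; g(1) = 1; g(2) = 1.
Complete factorization: g(α) = (α⁶ + α⁵ + α⁴ + α³ + α - 1).
Factor degrees with multiplicity: 6 = 6.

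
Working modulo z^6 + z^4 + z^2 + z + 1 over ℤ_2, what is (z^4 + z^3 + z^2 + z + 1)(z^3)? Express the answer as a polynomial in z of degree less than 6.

Multiply in ℤ_2[z]: (z^4 + z^3 + z^2 + z + 1)·(z^3) = z^7 + z^6 + z^5 + z^4 + z^3.
Reduce using z^6 ≡ z^4 + z^2 + z + 1 (mod z^6 + z^4 + z^2 + z + 1).
Reduced: 1.

1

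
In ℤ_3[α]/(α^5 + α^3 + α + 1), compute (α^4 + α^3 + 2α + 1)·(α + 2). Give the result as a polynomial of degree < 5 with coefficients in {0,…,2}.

Multiply in ℤ_3[α]: (α^4 + α^3 + 2α + 1)·(α + 2) = α^5 + 2α^3 + 2α^2 + 2α + 2.
Reduce using α^5 ≡ 2α^3 + 2α + 2 (mod α^5 + α^3 + α + 1).
Reduced: α^3 + 2α^2 + α + 1.

α^3 + 2α^2 + α + 1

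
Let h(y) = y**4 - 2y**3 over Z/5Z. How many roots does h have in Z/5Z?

Evaluate at each of the 5 elements of Z/5Z:
h(0) = 0 → root; h(1) = 4; h(2) = 0 → root; h(3) = 2; h(4) = 3.
Roots: {0, 2}.

2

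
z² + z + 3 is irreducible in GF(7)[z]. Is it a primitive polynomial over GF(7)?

Write f(z) = z² + z + 3.
|GF(7^2)^×| = 7^2 − 1 = 48. Prime factorization: 48 = 2^4·3.
f is primitive ⇔ z has order 48 in GF(7)[z]/(f), i.e. z^(48/q) ≠ 1 for each prime q | 48.
z^(24) mod f = 6.
z^(16) mod f = 2.
None equal 1, so z has full order 48; f is primitive.

Yes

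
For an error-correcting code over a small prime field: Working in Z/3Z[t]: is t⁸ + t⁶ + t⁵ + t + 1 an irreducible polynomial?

Yes

Write h(t) = t⁸ + t⁶ + t⁵ + t + 1.
Check for roots in Z/3Z: h(0) = 1; h(1) = 2; h(2) = 1.
No roots, so no linear factors.
Monic irreducibles of degree 2 over GF(3): t² + 1, t² + t - 1, t² - t - 1.
None of them divide h (all give nonzero remainder).
Degree-3 irreducible divisors: test the 8 monic irreducibles of degree 3 over GF(3).
None of them divide h (all give nonzero remainder).
Degree-4 irreducible divisors: test the 18 monic irreducibles of degree 4 over GF(3).
None of them divide h (all give nonzero remainder).
No irreducible factor of degree ≤ 4 exists, so h is irreducible over GF(3).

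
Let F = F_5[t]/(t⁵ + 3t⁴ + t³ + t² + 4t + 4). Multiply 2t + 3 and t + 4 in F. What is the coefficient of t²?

Multiply in F_5[t]: (2t + 3)·(t + 4) = 2t² + t + 2.
Reduced: 2t² + t + 2.

2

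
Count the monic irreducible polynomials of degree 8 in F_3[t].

810

x^(3^8) − x is the product of all monic irreducibles of degree dividing 8; Möbius inversion gives N = (1/8) Σ μ(8/d)·3^d.
Divisors of 8: 1, 2, 4, 8; μ(8/d) for each: 0, 0, -1, 1.
Σ = − 3^4 + 3^8 = 6480.
N = 6480/8 = 810.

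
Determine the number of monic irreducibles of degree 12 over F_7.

1153430600

By the necklace-counting formula, N_7(12) = (1/12) Σ_{d|12} μ(12/d)·7^d.
Divisors of 12: 1, 2, 3, 4, 6, 12; μ(12/d) for each: 0, 1, 0, -1, -1, 1.
Σ = 7^2 − 7^4 − 7^6 + 7^12 = 13841167200.
N = 13841167200/12 = 1153430600.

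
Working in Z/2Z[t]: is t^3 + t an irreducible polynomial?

No

Write h(t) = t^3 + t.
Check for roots in Z/2Z: h(0) = 0 → root; h(1) = 0 → root.
h(0) = 0, so (t) divides h(t); h is reducible.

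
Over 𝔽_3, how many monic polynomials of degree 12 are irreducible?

44220

By the necklace-counting formula, N_3(12) = (1/12) Σ_{d|12} μ(12/d)·3^d.
Divisors of 12: 1, 2, 3, 4, 6, 12; μ(12/d) for each: 0, 1, 0, -1, -1, 1.
Σ = 3^2 − 3^4 − 3^6 + 3^12 = 530640.
N = 530640/12 = 44220.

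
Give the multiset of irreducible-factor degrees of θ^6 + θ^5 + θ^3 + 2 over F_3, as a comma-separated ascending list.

Write f(θ) = θ^6 + θ^5 + θ^3 + 2.
Roots in F_3: f(0) = 2; f(1) = 2; f(2) = 1.
Complete factorization: f(θ) = (θ^6 + θ^5 + θ^3 + 2).
Factor degrees with multiplicity: 6 = 6.

6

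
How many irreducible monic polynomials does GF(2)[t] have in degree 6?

9

Gauss's count: N_{2}(6) = (1/6) Σ_{d|6} μ(6/d)·2^d.
Divisors of 6: 1, 2, 3, 6; μ(6/d) for each: 1, -1, -1, 1.
Σ = 2^1 − 2^2 − 2^3 + 2^6 = 54.
N = 54/6 = 9.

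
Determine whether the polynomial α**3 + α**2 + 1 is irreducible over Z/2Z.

Write f(α) = α**3 + α**2 + 1.
Check for roots in Z/2Z: f(0) = 1; f(1) = 1.
No roots. A degree-3 polynomial over a field with no linear factor is irreducible.

Yes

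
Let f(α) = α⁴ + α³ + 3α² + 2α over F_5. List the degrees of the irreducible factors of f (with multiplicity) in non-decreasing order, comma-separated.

Roots in F_5: f(0) = 0 → root; f(1) = 2; f(2) = 0 → root; f(3) = 1; f(4) = 1.
Linear factors from roots: (α), (α + 3).
Complete factorization: f(α) = (α)·(α + 3)·(α² + 3α + 4).
Factor degrees with multiplicity: 1 + 1 + 2 = 4.

1, 1, 2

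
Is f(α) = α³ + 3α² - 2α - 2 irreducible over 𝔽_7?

Check for roots in 𝔽_7: f(0) = 5; f(1) = 0 → root; f(2) = 0 → root; f(3) = 4; f(4) = 4; f(5) = 6; f(6) = 2.
f(1) = 0, so (α − 1) divides f(α); f is reducible.

No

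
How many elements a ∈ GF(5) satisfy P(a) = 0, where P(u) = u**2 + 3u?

Evaluate at each of the 5 elements of GF(5):
P(0) = 0 → root; P(1) = 4; P(2) = 0 → root; P(3) = 3; P(4) = 3.
Roots: {0, 2}.

2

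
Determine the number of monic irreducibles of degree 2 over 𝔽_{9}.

Gauss's count: N_{9}(2) = (1/2) Σ_{d|2} μ(2/d)·9^d.
Divisors of 2: 1, 2; μ(2/d) for each: -1, 1.
Σ = − 9^1 + 9^2 = 72.
N = 72/2 = 36.

36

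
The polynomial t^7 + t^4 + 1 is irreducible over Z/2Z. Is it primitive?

Write f(t) = t^7 + t^4 + 1.
|GF(2^7)^×| = 2^7 − 1 = 127. Prime factorization: 127 = 127.
f is primitive ⇔ t has order 127 in GF(2)[t]/(f), i.e. t^(127/q) ≠ 1 for each prime q | 127.
t^(1) mod f = t.
None equal 1, so t has full order 127; f is primitive.

Yes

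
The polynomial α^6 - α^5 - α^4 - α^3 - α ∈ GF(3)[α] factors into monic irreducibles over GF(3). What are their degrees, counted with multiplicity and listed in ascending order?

1, 1, 1, 3

Write g(α) = α^6 - α^5 - α^4 - α^3 - α.
Roots in GF(3): g(0) = 0 → root; g(1) = 0 → root; g(2) = 0 → root.
Linear factors from roots: (α), (α - 1), (α + 1).
Complete factorization: g(α) = (α)·(α + 1)·(α - 1)·(α^3 - α^2 + 1).
Factor degrees with multiplicity: 1 + 1 + 1 + 3 = 6.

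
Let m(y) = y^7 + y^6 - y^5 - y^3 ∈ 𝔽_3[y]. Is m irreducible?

Check for roots in 𝔽_3: m(0) = 0 → root; m(1) = 0 → root; m(2) = 2.
m(0) = 0, so (y) divides m(y); m is reducible.

No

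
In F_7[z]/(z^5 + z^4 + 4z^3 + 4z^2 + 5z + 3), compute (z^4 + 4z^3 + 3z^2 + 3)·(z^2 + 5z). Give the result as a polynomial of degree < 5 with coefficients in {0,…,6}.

Multiply in F_7[z]: (z^4 + 4z^3 + 3z^2 + 3)·(z^2 + 5z) = z^6 + 2z^5 + 2z^4 + z^3 + 3z^2 + z.
Reduce using z^5 ≡ 6z^4 + 3z^3 + 3z^2 + 2z + 4 (mod z^5 + z^4 + 4z^3 + 4z^2 + 5z + 3).
Reduced: 4z^4 + z^2 + 4.

4z^4 + z^2 + 4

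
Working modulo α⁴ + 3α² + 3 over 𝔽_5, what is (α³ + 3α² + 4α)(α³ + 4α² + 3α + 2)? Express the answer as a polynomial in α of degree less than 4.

α^3 + 2α^2 + 2α + 2

Multiply in 𝔽_5[α]: (α³ + 3α² + 4α)·(α³ + 4α² + 3α + 2) = α⁶ + 2α⁵ + 4α⁴ + 2α³ + 3α² + 3α.
Reduce using α⁴ ≡ 2α² + 2 (mod α⁴ + 3α² + 3).
Reduced: α³ + 2α² + 2α + 2.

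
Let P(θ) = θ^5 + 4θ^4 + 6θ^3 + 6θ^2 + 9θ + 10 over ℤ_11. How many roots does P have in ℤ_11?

Evaluate at each of the 11 elements of ℤ_11:
P(0) = 10; P(1) = 3; P(2) = 9; P(3) = 6; P(4) = 0 → root; P(5) = 2; P(6) = 5; P(7) = 5; P(8) = 0 → root; P(9) = 0 → root; P(10) = 4.
Roots: {4, 8, 9}.

3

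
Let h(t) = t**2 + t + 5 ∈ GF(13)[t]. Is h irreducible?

Check each element of GF(13) for a root: h(0)=5, h(1)=7, h(2)=11, h(3)=4, h(4)=12, h(5)=9, h(6)=8, h(7)=9, h(8)=12, h(9)=4, h(10)=11, h(11)=7, h(12)=5.
No roots. A degree-2 polynomial over a field with no linear factor is irreducible.

Yes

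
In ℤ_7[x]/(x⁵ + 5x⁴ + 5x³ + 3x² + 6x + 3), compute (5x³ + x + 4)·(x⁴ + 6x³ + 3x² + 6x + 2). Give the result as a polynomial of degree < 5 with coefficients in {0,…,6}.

2x^4 + x^3 + 5x^2 + 5x + 5

Multiply in ℤ_7[x]: (5x³ + x + 4)·(x⁴ + 6x³ + 3x² + 6x + 2) = 5x⁷ + 2x⁶ + 2x⁵ + 5x⁴ + 2x³ + 4x² + 5x + 1.
Reduce using x⁵ ≡ 2x⁴ + 2x³ + 4x² + x + 4 (mod x⁵ + 5x⁴ + 5x³ + 3x² + 6x + 3).
Reduced: 2x⁴ + x³ + 5x² + 5x + 5.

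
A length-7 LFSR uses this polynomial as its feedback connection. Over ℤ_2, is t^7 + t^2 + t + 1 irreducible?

No

Write h(t) = t^7 + t^2 + t + 1.
Check for roots in ℤ_2: h(0) = 1; h(1) = 0 → root.
h(1) = 0, so (t − 1) divides h(t); h is reducible.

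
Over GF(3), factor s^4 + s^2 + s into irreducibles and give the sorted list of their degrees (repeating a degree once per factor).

1, 1, 2

Write h(s) = s^4 + s^2 + s.
Roots in GF(3): h(0) = 0 → root; h(1) = 0 → root; h(2) = 1.
Linear factors from roots: (s), (s - 1).
Complete factorization: h(s) = (s)·(s - 1)·(s^2 + s - 1).
Factor degrees with multiplicity: 1 + 1 + 2 = 4.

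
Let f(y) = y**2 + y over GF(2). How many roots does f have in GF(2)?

2

Evaluate at each of the 2 elements of GF(2):
f(0) = 0 → root; f(1) = 0 → root.
Roots: {0, 1}.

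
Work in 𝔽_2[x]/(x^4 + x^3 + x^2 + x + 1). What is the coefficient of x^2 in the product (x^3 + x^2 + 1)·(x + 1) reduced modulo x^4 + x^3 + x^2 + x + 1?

0

Multiply in 𝔽_2[x]: (x^3 + x^2 + 1)·(x + 1) = x^4 + x^2 + x + 1.
Reduce using x^4 ≡ x^3 + x^2 + x + 1 (mod x^4 + x^3 + x^2 + x + 1).
Reduced: x^3.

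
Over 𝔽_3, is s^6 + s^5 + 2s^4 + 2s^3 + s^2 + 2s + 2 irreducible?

Yes

Write P(s) = s^6 + s^5 + 2s^4 + 2s^3 + s^2 + 2s + 2.
Check for roots in 𝔽_3: P(0) = 2; P(1) = 2; P(2) = 1.
No roots, so no linear factors.
Monic irreducibles of degree 2 over GF(3): s^2 + 1, s^2 + s + 2, s^2 + 2s + 2.
None of them divide P (all give nonzero remainder).
Degree-3 irreducible divisors: test the 8 monic irreducibles of degree 3 over GF(3).
None of them divide P (all give nonzero remainder).
No irreducible factor of degree ≤ 3 exists, so P is irreducible over GF(3).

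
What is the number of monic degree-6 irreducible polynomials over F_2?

9

By the necklace-counting formula, N_2(6) = (1/6) Σ_{d|6} μ(6/d)·2^d.
Divisors of 6: 1, 2, 3, 6; μ(6/d) for each: 1, -1, -1, 1.
Σ = 2^1 − 2^2 − 2^3 + 2^6 = 54.
N = 54/6 = 9.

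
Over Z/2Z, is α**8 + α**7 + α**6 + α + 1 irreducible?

Yes

Write h(α) = α**8 + α**7 + α**6 + α + 1.
Check for roots in Z/2Z: h(0) = 1; h(1) = 1.
No roots, so no linear factors.
Monic irreducibles of degree 2 over GF(2): α**2 + α + 1.
None of them divide h (all give nonzero remainder).
Monic irreducibles of degree 3 over GF(2): α**3 + α + 1, α**3 + α**2 + 1.
None of them divide h (all give nonzero remainder).
Monic irreducibles of degree 4 over GF(2): α**4 + α + 1, α**4 + α**3 + 1, α**4 + α**3 + α**2 + α + 1.
None of them divide h (all give nonzero remainder).
No irreducible factor of degree ≤ 4 exists, so h is irreducible over GF(2).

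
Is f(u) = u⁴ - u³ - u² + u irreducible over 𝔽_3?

No

Check for roots in 𝔽_3: f(0) = 0 → root; f(1) = 0 → root; f(2) = 0 → root.
f(0) = 0, so (u) divides f(u); f is reducible.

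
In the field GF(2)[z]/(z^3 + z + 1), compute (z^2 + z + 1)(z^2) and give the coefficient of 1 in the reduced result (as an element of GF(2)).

Multiply in GF(2)[z]: (z^2 + z + 1)·(z^2) = z^4 + z^3 + z^2.
Reduce using z^3 ≡ z + 1 (mod z^3 + z + 1).
Reduced: 1.

1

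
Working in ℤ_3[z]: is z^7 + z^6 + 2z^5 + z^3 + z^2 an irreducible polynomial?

No

Write h(z) = z^7 + z^6 + 2z^5 + z^3 + z^2.
Check for roots in ℤ_3: h(0) = 0 → root; h(1) = 0 → root; h(2) = 1.
h(0) = 0, so (z) divides h(z); h is reducible.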